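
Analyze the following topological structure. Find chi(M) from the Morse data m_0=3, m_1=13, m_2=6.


Morse theory: chi(M) = sum_k (-1)^k m_k where m_k = #(index-k critical points).
= (3) + (-13) + (6) = -4

-4


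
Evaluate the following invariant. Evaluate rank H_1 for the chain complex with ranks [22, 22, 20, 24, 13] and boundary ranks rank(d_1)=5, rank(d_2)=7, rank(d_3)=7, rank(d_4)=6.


rank H_k = rank(ker d_k) - rank(im d_{k+1}).
rank(ker d_1) = rank(C_1) - rank(d_1) = 22 - 5 = 17.
rank(im d_{1+1}) = 7.
rank H_1 = 17 - 7 = 10

10


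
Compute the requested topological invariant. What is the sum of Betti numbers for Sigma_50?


For Sigma_50: b_0 = 1, b_1 = 2g = 100, b_2 = 1.
Total = 1 + 100 + 1 = 102

102


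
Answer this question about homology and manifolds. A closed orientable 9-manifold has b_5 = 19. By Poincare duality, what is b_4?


Poincare duality for closed orientable n-manifolds: b_k = b_{n-k}.
Here n = 9, so b_4 = b_5 = 19

19


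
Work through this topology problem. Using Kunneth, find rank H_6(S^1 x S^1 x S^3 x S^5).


Each S^d has Poincare polynomial 1 + t^d.
The product S^1 x S^1 x S^3 x S^5 has Poincare polynomial prod(1+t^d_i).
Expanding: b_0=1, b_1=2, b_2=1, b_3=1, b_4=2, b_5=2, b_6=2, b_7=1, b_8=1, b_9=2, b_10=1.
b_6 = 2

2


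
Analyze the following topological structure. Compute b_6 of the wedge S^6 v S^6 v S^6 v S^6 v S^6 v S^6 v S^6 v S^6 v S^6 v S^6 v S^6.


For a wedge of spheres, H_k (k>0) is free on one generator per sphere of dimension k.
Spheres of dimension 6: count = 11.
b_6 = 11

11


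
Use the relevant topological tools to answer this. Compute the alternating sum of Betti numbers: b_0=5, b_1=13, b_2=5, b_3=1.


chi = sum_k (-1)^k b_k.
= (5) + (-13) + (5) + (-1)
= -4

-4


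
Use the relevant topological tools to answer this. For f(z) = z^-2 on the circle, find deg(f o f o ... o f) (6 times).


deg(f) = -2. Degree is multiplicative: deg(f^6) = (deg f)^6.
deg(f^6) = (-2)^6 = 64

64


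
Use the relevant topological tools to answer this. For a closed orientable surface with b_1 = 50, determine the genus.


For a closed orientable surface: b_1 = 2g.
50 = 2g
g = 50 / 2 = 25

25


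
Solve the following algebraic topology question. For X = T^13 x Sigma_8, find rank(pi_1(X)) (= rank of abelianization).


pi_1(A x B) = pi_1(A) x pi_1(B); rank of abelianization = b_1.
b_1(T^13) = 13, b_1(Sigma_8) = 2*8 = 16.
b_1(product) = 13 + 16 = 29

29


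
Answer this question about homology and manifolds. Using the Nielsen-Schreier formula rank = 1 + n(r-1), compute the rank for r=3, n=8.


Nielsen-Schreier: an index-n subgroup of F_r is free of rank 1 + n(r-1).
Equivalently: chi(cover) = n*chi(base); chi(vee_r S^1) = 1 - 3 = -2.
chi(E) = 8*(-2) = -16; rank = 1 - chi(E) = 1 - (-16) = 17.
rank = 1 + 8*(3-1) = 1 + 16 = 17

17


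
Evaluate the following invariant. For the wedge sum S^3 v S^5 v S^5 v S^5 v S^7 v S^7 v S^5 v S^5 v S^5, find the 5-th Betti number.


For a wedge of spheres, H_k (k>0) is free on one generator per sphere of dimension k.
Spheres of dimension 5: count = 6.
b_5 = 6

6


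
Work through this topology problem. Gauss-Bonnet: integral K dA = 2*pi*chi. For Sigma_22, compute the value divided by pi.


Gauss-Bonnet: integral K dA = 2*pi*chi(M).
chi(Sigma_22) = 2 - 2*22 = -42.
(integral K dA)/pi = 2*chi = 2*(-42) = -84

-84


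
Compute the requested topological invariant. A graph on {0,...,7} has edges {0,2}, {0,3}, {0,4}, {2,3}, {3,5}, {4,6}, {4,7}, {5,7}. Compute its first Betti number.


b_1 = E - V + (number of components).
E = 8, V = 8, components = 2.
b_1 = 8 - 8 + 2 = 2

2


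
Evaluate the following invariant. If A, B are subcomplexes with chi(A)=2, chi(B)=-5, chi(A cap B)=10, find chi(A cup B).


chi(A cup B) = chi(A) + chi(B) - chi(A cap B)
= 2 + (-5) - (10)
= -13

-13


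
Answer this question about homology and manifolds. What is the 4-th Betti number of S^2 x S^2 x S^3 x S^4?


Each S^d has Poincare polynomial 1 + t^d.
The product S^2 x S^2 x S^3 x S^4 has Poincare polynomial prod(1+t^d_i).
Expanding: b_0=1, b_2=2, b_3=1, b_4=2, b_5=2, b_6=2, b_7=2, b_8=1, b_9=2, b_11=1.
b_4 = 2

2


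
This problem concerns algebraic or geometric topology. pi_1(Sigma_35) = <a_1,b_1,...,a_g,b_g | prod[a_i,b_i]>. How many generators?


Standard presentation: pi_1(Sigma_g) = <a_1,b_1,...,a_g,b_g | [a_1,b_1]...[a_g,b_g] = 1>.
Number of generators = 2g = 2*35 = 70

70


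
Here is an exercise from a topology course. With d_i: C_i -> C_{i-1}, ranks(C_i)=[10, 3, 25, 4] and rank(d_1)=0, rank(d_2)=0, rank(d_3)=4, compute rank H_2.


rank H_k = rank(ker d_k) - rank(im d_{k+1}).
rank(ker d_2) = rank(C_2) - rank(d_2) = 25 - 0 = 25.
rank(im d_{2+1}) = 4.
rank H_2 = 25 - 4 = 21

21


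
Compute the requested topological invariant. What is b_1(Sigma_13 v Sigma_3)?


For a wedge: H_1(A v B) = H_1(A) + H_1(B).
b_1(Sigma_13) = 26, b_1(Sigma_3) = 6.
b_1 = 26 + 6 = 32

32


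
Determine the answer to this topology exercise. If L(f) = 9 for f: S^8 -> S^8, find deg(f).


L(f) = 1 + (-1)^8 deg(f) on S^8.
9 = 1 + (-1)^8 * deg(f)
(-1)^8 * deg(f) = 8
deg(f) = 8

8


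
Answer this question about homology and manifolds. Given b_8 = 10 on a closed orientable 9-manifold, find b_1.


Poincare duality for closed orientable n-manifolds: b_k = b_{n-k}.
Here n = 9, so b_1 = b_8 = 10

10


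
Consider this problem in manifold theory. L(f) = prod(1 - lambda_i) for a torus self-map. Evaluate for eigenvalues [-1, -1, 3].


For a torus self-map: L(f) = det(I - A) where A acts on H_1.
L(f) = (1--1) * (1--1) * (1-3) = 2 * 2 * -2 = -8

-8


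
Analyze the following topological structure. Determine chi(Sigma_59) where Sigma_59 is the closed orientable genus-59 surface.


For a closed orientable surface of genus g: chi = 2 - 2g.
Here g = 59.
chi = 2 - 2*59 = 2 - 118 = -116

-116


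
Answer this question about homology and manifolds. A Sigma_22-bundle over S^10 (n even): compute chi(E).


chi(S^10) = 2 (n even), chi(Sigma_22) = 2 - 2*22 = -42.
chi(E) = 2 * (-42) = -84

-84


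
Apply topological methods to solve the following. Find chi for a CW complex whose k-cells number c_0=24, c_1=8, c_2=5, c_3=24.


chi = sum_k (-1)^k c_k.
= (-1)^0*24 + (-1)^1*8 + (-1)^2*5 + (-1)^3*24
= (24) + (-8) + (5) + (-24)
= -3

-3


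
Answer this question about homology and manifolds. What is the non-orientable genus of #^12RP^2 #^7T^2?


Since a >= 1, the sum is non-orientable; each T^2 can be replaced by RP^2 # RP^2 (since T^2#RP^2 = 3RP^2).
Total crosscaps k = 12 + 2*7 = 26.
Check via chi: chi = 12*1 + 7*0 - (12+7-1)*2 = -24 = 2 - k = -24. Consistent.

26


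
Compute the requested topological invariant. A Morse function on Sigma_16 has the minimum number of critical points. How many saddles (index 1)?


A perfect Morse function has m_k = b_k.
For Sigma_16: b_0=1, b_1=2g=32, b_2=1.
Saddles m_1 = 2g = 32

32


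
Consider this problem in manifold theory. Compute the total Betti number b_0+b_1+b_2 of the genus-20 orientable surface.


For Sigma_20: b_0 = 1, b_1 = 2g = 40, b_2 = 1.
Total = 1 + 40 + 1 = 42

42


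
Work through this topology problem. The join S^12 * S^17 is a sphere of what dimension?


Join of spheres: S^m * S^n = S^{m+n+1}.
dim = 12 + 17 + 1 = 30

30


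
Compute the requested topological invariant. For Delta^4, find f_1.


Delta^4 has 4+1 vertices. A 1-face is a choice of 1+1 vertices.
f_1 = C(4+1, 1+1) = C(5,2) = 10

10


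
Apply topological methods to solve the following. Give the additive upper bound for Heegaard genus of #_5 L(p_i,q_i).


Heegaard genus satisfies g(A#B) <= g(A) + g(B).
Each lens space has g = 1.
Upper bound: 5 * 1 = 5

5


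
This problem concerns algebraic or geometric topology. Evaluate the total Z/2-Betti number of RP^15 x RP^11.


dim H^*(RP^n; Z/2) = n+1 (one Z/2 in each degree 0..n).
Total Betti number is multiplicative.
Total = (15+1) * (11+1) = 16 * 12 = 192

192


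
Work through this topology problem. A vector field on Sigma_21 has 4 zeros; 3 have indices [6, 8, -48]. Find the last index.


Poincare-Hopf: sum of indices = chi(M).
chi(Sigma_21) = 2 - 2*21 = -40.
Sum of known indices = -34.
x = chi - (sum known) = -40 - (-34) = -6

-6


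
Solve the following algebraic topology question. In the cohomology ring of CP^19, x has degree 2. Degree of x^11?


|x| = 2 in H^*(CP^n).
|x^11| = 11 * |x| = 11 * 2 = 22

22


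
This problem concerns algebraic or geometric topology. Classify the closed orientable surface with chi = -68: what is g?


chi = 2 - 2g for closed orientable surfaces.
-68 = 2 - 2g
2g = 2 - (-68) = 70
g = 35

35


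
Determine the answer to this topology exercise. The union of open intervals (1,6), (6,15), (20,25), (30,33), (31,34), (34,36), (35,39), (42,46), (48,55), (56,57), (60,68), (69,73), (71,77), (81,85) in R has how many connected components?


Sort and merge overlapping open intervals.
Merged: (1,6), (6,15), (20,25), (30,34), (34,39), (42,46), (48,55), (56,57), (60,68), (69,77), (81,85).
Number of components = 11

11


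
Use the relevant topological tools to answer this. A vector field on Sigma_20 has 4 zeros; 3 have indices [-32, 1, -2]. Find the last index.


Poincare-Hopf: sum of indices = chi(M).
chi(Sigma_20) = 2 - 2*20 = -38.
Sum of known indices = -33.
x = chi - (sum known) = -38 - (-33) = -5

-5


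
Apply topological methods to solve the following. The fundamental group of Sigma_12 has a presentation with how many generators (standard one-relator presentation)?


Standard presentation: pi_1(Sigma_g) = <a_1,b_1,...,a_g,b_g | [a_1,b_1]...[a_g,b_g] = 1>.
Number of generators = 2g = 2*12 = 24

24


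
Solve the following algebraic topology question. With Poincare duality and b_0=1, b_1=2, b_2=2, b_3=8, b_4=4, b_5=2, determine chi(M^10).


By Poincare duality b_k = b_{10-k}, so full Betti numbers: b_0=1, b_1=2, b_2=2, b_3=8, b_4=4, b_5=2, b_6=4, b_7=8, b_8=2, b_9=2, b_10=1.
chi = sum (-1)^k b_k = -8

-8


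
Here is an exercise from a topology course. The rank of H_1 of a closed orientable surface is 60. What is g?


For a closed orientable surface: b_1 = 2g.
60 = 2g
g = 60 / 2 = 30

30


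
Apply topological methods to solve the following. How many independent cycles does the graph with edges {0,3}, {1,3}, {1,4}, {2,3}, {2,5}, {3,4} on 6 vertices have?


b_1 = E - V + (number of components).
E = 6, V = 6, components = 1.
b_1 = 6 - 6 + 1 = 1

1


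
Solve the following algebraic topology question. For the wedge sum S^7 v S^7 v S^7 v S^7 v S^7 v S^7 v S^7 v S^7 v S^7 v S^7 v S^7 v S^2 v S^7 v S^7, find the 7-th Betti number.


For a wedge of spheres, H_k (k>0) is free on one generator per sphere of dimension k.
Spheres of dimension 7: count = 13.
b_7 = 13

13


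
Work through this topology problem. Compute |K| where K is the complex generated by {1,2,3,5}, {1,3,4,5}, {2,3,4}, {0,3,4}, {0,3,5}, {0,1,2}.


Each maximal simplex on m vertices has 2^m - 1 nonempty faces.
Take the union (dedupe shared faces).
Total distinct faces = 34

34


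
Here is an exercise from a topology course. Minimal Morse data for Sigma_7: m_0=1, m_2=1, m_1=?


A perfect Morse function has m_k = b_k.
For Sigma_7: b_0=1, b_1=2g=14, b_2=1.
Saddles m_1 = 2g = 14

14


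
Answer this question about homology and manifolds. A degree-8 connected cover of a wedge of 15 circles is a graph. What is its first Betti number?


Nielsen-Schreier: an index-n subgroup of F_r is free of rank 1 + n(r-1).
Equivalently: chi(cover) = n*chi(base); chi(vee_r S^1) = 1 - 15 = -14.
chi(E) = 8*(-14) = -112; rank = 1 - chi(E) = 1 - (-112) = 113.
rank = 1 + 8*(15-1) = 1 + 112 = 113

113


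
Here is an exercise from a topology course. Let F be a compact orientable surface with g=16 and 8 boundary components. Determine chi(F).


For a compact orientable surface with genus g and b boundary components: chi = 2 - 2g - b.
chi = 2 - 2*16 - 8 = 2 - 32 - 8 = -38

-38


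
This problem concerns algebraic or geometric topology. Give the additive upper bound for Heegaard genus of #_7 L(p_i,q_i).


Heegaard genus satisfies g(A#B) <= g(A) + g(B).
Each lens space has g = 1.
Upper bound: 7 * 1 = 7

7


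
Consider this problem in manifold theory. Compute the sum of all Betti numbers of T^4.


b_k(T^4) = C(4,k), so the sum over k is sum_k C(4,k) = 2^4.
Total = 2^4 = 16

16


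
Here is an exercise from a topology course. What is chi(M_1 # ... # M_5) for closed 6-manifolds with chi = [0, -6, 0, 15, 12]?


For n-manifolds: chi(A#B) = chi(A) + chi(B) - chi(S^6).
chi(S^6) = 1 + (-1)^6 = 2.
chi(#) = (sum chi_i) - (5-1)*chi(S^6) = 21 - 4*2 = 13

13


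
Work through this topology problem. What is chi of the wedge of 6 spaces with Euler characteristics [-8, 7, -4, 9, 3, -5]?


chi(A v B) = chi(A) + chi(B) - 1 (one point identified).
For 6 spaces: chi = (sum chi_i) - (6 - 1).
sum = 2; chi = 2 - 5 = -3

-3


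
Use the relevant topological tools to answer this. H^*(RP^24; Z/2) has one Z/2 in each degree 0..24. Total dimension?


H^k(RP^24; Z/2) = Z/2 for each 0 <= k <= 24.
Total dimension = 24 + 1 = 25

25


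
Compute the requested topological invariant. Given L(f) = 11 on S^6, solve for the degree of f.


L(f) = 1 + (-1)^6 deg(f) on S^6.
11 = 1 + (-1)^6 * deg(f)
(-1)^6 * deg(f) = 10
deg(f) = 10

10


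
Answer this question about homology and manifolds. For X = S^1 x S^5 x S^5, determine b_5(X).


Each S^d has Poincare polynomial 1 + t^d.
The product S^1 x S^5 x S^5 has Poincare polynomial prod(1+t^d_i).
Expanding: b_0=1, b_1=1, b_5=2, b_6=2, b_10=1, b_11=1.
b_5 = 2

2


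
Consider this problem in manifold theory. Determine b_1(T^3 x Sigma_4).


pi_1(A x B) = pi_1(A) x pi_1(B); rank of abelianization = b_1.
b_1(T^3) = 3, b_1(Sigma_4) = 2*4 = 8.
b_1(product) = 3 + 8 = 11

11


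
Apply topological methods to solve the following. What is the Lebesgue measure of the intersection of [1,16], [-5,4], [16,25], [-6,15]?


Intersection = [max(a_i), min(b_i)] = [16, 4].
Since 16 > 4, the intersection is empty.
Length = 0

0


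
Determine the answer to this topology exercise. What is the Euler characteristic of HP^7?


HP^7 has one cell in each dimension 0, 4, ..., 4*7 (7+1 cells, all even-dim).
chi = 7 + 1 = 8

8


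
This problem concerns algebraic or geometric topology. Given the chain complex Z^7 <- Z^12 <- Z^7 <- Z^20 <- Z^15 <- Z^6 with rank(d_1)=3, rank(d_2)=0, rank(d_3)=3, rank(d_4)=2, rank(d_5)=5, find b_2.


rank H_k = rank(ker d_k) - rank(im d_{k+1}).
rank(ker d_2) = rank(C_2) - rank(d_2) = 7 - 0 = 7.
rank(im d_{2+1}) = 3.
rank H_2 = 7 - 3 = 4

4


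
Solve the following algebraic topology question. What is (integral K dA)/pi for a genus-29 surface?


Gauss-Bonnet: integral K dA = 2*pi*chi(M).
chi(Sigma_29) = 2 - 2*29 = -56.
(integral K dA)/pi = 2*chi = 2*(-56) = -112

-112


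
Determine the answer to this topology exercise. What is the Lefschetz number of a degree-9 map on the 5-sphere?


On S^5: L(f) = tr(f_0*) + (-1)^5 tr(f_5*) = 1 + (-1)^5 * deg(f).
L(f) = 1 + (-1)^5 * 9 = 1 + -9 = -8

-8


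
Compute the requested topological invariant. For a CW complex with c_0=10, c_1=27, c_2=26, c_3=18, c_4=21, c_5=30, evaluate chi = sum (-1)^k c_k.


chi = sum_k (-1)^k c_k.
= (-1)^0*10 + (-1)^1*27 + (-1)^2*26 + (-1)^3*18 + (-1)^4*21 + (-1)^5*30
= (10) + (-27) + (26) + (-18) + (21) + (-30)
= -18

-18


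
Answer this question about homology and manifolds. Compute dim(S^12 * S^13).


Join of spheres: S^m * S^n = S^{m+n+1}.
dim = 12 + 13 + 1 = 26

26


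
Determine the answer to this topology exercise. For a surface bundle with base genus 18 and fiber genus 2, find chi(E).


For a fiber bundle F -> E -> B (with CW structure): chi(E) = chi(B) * chi(F).
chi(Sigma_18) = -34, chi(Sigma_2) = -2.
chi(E) = (-34) * (-2) = 68

68


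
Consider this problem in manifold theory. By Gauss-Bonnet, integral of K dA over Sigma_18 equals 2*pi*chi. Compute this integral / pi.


Gauss-Bonnet: integral K dA = 2*pi*chi(M).
chi(Sigma_18) = 2 - 2*18 = -34.
(integral K dA)/pi = 2*chi = 2*(-34) = -68

-68


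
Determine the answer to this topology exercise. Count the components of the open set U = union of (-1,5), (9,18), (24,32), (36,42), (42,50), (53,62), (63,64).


Sort and merge overlapping open intervals.
Merged: (-1,5), (9,18), (24,32), (36,42), (42,50), (53,62), (63,64).
Number of components = 7

7


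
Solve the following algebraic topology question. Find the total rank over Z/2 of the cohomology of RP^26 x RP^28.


dim H^*(RP^n; Z/2) = n+1 (one Z/2 in each degree 0..n).
Total Betti number is multiplicative.
Total = (26+1) * (28+1) = 27 * 29 = 783

783


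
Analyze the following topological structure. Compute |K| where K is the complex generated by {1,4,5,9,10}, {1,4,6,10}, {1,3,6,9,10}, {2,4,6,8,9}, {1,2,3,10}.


Each maximal simplex on m vertices has 2^m - 1 nonempty faces.
Take the union (dedupe shared faces).
Total distinct faces = 91

91


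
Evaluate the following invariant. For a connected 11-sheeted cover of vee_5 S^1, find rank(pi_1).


Nielsen-Schreier: an index-n subgroup of F_r is free of rank 1 + n(r-1).
Equivalently: chi(cover) = n*chi(base); chi(vee_r S^1) = 1 - 5 = -4.
chi(E) = 11*(-4) = -44; rank = 1 - chi(E) = 1 - (-44) = 45.
rank = 1 + 11*(5-1) = 1 + 44 = 45

45


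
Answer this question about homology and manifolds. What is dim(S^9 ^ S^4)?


S^m ^ S^n = S^{m+n}.
k = 9 + 4 = 13

13


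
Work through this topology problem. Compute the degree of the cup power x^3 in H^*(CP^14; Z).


|x| = 2 in H^*(CP^n).
|x^3| = 3 * |x| = 3 * 2 = 6

6


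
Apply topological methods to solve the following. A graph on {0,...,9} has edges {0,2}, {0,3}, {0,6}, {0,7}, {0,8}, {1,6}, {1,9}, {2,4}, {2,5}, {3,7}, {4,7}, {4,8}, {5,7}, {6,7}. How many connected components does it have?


Run DFS/union-find over 10 vertices.
V = 10, E = 14.
Number of components = 1

1


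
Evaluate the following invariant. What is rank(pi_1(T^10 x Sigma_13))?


pi_1(A x B) = pi_1(A) x pi_1(B); rank of abelianization = b_1.
b_1(T^10) = 10, b_1(Sigma_13) = 2*13 = 26.
b_1(product) = 10 + 26 = 36

36


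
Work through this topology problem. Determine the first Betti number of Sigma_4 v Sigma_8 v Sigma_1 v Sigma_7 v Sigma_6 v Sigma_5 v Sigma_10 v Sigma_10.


For a wedge X v Y: reduced H_k(X v Y) = H_k(X) + H_k(Y).
Each Sigma_g contributes b_1 = 2g.
b_1 = 8 + 16 + 2 + 14 + 12 + 10 + 20 + 20 = 102

102


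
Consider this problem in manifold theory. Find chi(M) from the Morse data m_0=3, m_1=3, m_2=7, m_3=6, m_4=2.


Morse theory: chi(M) = sum_k (-1)^k m_k where m_k = #(index-k critical points).
= (3) + (-3) + (7) + (-6) + (2) = 3

3


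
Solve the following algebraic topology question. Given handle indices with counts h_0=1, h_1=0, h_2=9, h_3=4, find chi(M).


Handles of index k contribute (-1)^k to chi (same as CW cells).
chi = (1) + (0) + (9) + (-4) = 6

6


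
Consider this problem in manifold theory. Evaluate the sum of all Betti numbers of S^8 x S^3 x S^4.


Total Betti number is multiplicative under products.
Each S^d (d>=1) has total Betti number 2.
There are 3 sphere factors.
Total = 2^3 = 8

8


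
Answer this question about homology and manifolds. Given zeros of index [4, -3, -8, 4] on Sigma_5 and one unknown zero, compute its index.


Poincare-Hopf: sum of indices = chi(M).
chi(Sigma_5) = 2 - 2*5 = -8.
Sum of known indices = -3.
x = chi - (sum known) = -8 - (-3) = -5

-5


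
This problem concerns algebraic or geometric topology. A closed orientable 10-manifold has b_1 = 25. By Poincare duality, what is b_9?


Poincare duality for closed orientable n-manifolds: b_k = b_{n-k}.
Here n = 10, so b_9 = b_1 = 25

25


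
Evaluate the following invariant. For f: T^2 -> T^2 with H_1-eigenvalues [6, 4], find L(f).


For a torus self-map: L(f) = det(I - A) where A acts on H_1.
L(f) = (1-6) * (1-4) = -5 * -3 = 15

15


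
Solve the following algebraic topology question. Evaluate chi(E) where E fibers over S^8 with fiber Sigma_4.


chi(S^8) = 2 (n even), chi(Sigma_4) = 2 - 2*4 = -6.
chi(E) = 2 * (-6) = -12

-12


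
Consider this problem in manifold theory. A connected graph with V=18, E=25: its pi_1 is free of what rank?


For a connected graph: rank(pi_1) = b_1 = E - V + 1 = 1 - chi.
chi = V - E = 18 - 25 = -7.
rank = 1 - (-7) = 25 - 18 + 1 = 8

8


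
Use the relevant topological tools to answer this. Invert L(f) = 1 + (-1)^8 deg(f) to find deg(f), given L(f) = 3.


L(f) = 1 + (-1)^8 deg(f) on S^8.
3 = 1 + (-1)^8 * deg(f)
(-1)^8 * deg(f) = 2
deg(f) = 2

2


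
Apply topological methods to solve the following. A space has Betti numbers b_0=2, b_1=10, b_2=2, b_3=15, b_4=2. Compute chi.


chi = sum_k (-1)^k b_k.
= (2) + (-10) + (2) + (-15) + (2)
= -19

-19


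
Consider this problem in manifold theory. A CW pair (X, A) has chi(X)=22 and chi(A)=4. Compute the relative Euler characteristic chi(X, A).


Relative Euler characteristic: chi(X, A) = chi(X) - chi(A).
= 22 - (4) = 18

18


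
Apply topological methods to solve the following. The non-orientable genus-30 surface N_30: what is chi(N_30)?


For a non-orientable closed surface with k crosscaps: chi = 2 - k.
Here k = 30.
chi = 2 - 30 = -28

-28


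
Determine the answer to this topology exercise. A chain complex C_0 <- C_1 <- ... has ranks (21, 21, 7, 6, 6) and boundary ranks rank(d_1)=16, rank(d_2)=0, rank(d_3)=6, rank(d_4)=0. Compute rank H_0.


rank H_k = rank(ker d_k) - rank(im d_{k+1}).
rank(ker d_0) = rank(C_0) - rank(d_0) = 21 - 0 = 21.
rank(im d_{0+1}) = 16.
rank H_0 = 21 - 16 = 5

5


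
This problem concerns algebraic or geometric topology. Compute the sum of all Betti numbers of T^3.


b_k(T^3) = C(3,k), so the sum over k is sum_k C(3,k) = 2^3.
Total = 2^3 = 8

8


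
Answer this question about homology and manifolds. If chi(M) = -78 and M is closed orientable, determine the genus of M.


chi = 2 - 2g for closed orientable surfaces.
-78 = 2 - 2g
2g = 2 - (-78) = 80
g = 40

40


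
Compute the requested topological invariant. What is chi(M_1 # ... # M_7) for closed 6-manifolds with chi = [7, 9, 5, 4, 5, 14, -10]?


For n-manifolds: chi(A#B) = chi(A) + chi(B) - chi(S^6).
chi(S^6) = 1 + (-1)^6 = 2.
chi(#) = (sum chi_i) - (7-1)*chi(S^6) = 34 - 6*2 = 22

22


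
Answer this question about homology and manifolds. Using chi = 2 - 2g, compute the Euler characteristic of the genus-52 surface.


For a closed orientable surface of genus g: chi = 2 - 2g.
Here g = 52.
chi = 2 - 2*52 = 2 - 104 = -102

-102


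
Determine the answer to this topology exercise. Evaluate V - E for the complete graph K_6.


K_6: V = 6, E = C(6,2) = 15.
chi = V - E = 6 - 15 = -9

-9


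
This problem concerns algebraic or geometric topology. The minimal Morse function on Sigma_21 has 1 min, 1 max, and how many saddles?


A perfect Morse function has m_k = b_k.
For Sigma_21: b_0=1, b_1=2g=42, b_2=1.
Saddles m_1 = 2g = 42

42


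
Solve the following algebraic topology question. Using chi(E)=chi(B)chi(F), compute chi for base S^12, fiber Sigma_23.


chi(S^12) = 2 (n even), chi(Sigma_23) = 2 - 2*23 = -44.
chi(E) = 2 * (-44) = -88

-88


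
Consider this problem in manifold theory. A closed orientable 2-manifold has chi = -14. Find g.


chi = 2 - 2g for closed orientable surfaces.
-14 = 2 - 2g
2g = 2 - (-14) = 16
g = 8

8


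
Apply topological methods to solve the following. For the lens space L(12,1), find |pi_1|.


pi_1(L(p,q)) = Z/pZ for any q coprime to p.
|pi_1(L(12,1))| = 12

12


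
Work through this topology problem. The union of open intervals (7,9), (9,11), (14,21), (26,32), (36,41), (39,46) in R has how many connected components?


Sort and merge overlapping open intervals.
Merged: (7,9), (9,11), (14,21), (26,32), (36,46).
Number of components = 5

5


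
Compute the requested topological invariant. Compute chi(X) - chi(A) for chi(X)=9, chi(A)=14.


Relative Euler characteristic: chi(X, A) = chi(X) - chi(A).
= 9 - (14) = -5

-5


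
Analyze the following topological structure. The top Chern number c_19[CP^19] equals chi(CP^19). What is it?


For any closed oriented manifold, <e(TM),[M]> = chi(M).
chi(CP^19) = 19+1 = 20

20


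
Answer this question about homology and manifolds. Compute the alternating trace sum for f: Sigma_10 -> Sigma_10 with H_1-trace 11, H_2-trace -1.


L(f) = tr(f_0*) - tr(f_1*) + tr(f_2*).
= 1 - (11) + (-1)
= -11

-11


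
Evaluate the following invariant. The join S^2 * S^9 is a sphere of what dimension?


Join of spheres: S^m * S^n = S^{m+n+1}.
dim = 2 + 9 + 1 = 12

12


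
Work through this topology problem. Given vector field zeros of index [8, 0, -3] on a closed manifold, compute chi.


Poincare-Hopf: chi(M) = sum of indices of zeros.
chi = (8) + (0) + (-3) = 5

5


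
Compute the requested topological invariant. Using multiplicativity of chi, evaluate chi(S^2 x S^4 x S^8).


chi is multiplicative: chi(X x Y) = chi(X) chi(Y).
Each even-dim sphere has chi = 2. There are 3 factors.
chi = 2^3 = 8

8


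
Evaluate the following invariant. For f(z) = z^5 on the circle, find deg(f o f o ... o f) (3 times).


deg(f) = 5. Degree is multiplicative: deg(f^3) = (deg f)^3.
deg(f^3) = (5)^3 = 125

125


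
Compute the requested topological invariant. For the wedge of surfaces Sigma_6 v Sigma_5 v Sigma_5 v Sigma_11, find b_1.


For a wedge X v Y: reduced H_k(X v Y) = H_k(X) + H_k(Y).
Each Sigma_g contributes b_1 = 2g.
b_1 = 12 + 10 + 10 + 22 = 54

54


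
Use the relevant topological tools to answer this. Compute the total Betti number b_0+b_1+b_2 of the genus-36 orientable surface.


For Sigma_36: b_0 = 1, b_1 = 2g = 72, b_2 = 1.
Total = 1 + 72 + 1 = 74

74


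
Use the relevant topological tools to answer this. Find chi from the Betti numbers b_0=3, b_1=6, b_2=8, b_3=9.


chi = sum_k (-1)^k b_k.
= (3) + (-6) + (8) + (-9)
= -4

-4


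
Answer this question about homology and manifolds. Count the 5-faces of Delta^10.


Delta^10 has 10+1 vertices. A 5-face is a choice of 5+1 vertices.
f_5 = C(10+1, 5+1) = C(11,6) = 462

462


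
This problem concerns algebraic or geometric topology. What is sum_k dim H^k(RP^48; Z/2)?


H^k(RP^48; Z/2) = Z/2 for each 0 <= k <= 48.
Total dimension = 48 + 1 = 49

49


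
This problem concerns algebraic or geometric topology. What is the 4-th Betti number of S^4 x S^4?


Each S^d has Poincare polynomial 1 + t^d.
The product S^4 x S^4 has Poincare polynomial prod(1+t^d_i).
Expanding: b_0=1, b_4=2, b_8=1.
b_4 = 2

2


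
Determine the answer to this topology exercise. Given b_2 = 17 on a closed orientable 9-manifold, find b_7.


Poincare duality for closed orientable n-manifolds: b_k = b_{n-k}.
Here n = 9, so b_7 = b_2 = 17

17


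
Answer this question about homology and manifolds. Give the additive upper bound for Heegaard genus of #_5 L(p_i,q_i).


Heegaard genus satisfies g(A#B) <= g(A) + g(B).
Each lens space has g = 1.
Upper bound: 5 * 1 = 5

5


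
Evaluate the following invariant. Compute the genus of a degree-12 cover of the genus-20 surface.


For an n-sheeted cover: chi(E) = n * chi(B).
chi(Sigma_20) = 2 - 2*20 = -38.
chi(E) = 12 * (-38) = -456.
genus(E) = (2 - chi(E))/2 = (2 - (-456))/2 = 458/2 = 229

229


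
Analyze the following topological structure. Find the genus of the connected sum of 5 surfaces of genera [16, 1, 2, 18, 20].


Genus is additive under connected sum of orientable surfaces.
g = 16 + 1 + 2 + 18 + 20 = 57

57


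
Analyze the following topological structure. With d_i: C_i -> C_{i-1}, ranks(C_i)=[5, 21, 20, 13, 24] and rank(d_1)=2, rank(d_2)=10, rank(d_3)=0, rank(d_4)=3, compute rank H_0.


rank H_k = rank(ker d_k) - rank(im d_{k+1}).
rank(ker d_0) = rank(C_0) - rank(d_0) = 5 - 0 = 5.
rank(im d_{0+1}) = 2.
rank H_0 = 5 - 2 = 3

3


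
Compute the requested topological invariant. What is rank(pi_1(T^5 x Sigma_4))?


pi_1(A x B) = pi_1(A) x pi_1(B); rank of abelianization = b_1.
b_1(T^5) = 5, b_1(Sigma_4) = 2*4 = 8.
b_1(product) = 5 + 8 = 13

13


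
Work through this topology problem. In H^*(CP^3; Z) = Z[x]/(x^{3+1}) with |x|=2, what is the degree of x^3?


|x| = 2 in H^*(CP^n).
|x^3| = 3 * |x| = 3 * 2 = 6

6


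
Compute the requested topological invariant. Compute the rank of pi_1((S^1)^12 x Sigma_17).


pi_1(A x B) = pi_1(A) x pi_1(B); rank of abelianization = b_1.
b_1(T^12) = 12, b_1(Sigma_17) = 2*17 = 34.
b_1(product) = 12 + 34 = 46

46


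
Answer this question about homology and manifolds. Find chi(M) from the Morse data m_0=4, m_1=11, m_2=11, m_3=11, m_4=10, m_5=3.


Morse theory: chi(M) = sum_k (-1)^k m_k where m_k = #(index-k critical points).
= (4) + (-11) + (11) + (-11) + (10) + (-3) = 0

0


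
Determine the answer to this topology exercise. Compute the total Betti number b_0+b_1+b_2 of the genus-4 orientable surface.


For Sigma_4: b_0 = 1, b_1 = 2g = 8, b_2 = 1.
Total = 1 + 8 + 1 = 10

10


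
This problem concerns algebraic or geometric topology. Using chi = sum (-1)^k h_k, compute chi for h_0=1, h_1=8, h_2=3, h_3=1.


Handles of index k contribute (-1)^k to chi (same as CW cells).
chi = (1) + (-8) + (3) + (-1) = -5

-5


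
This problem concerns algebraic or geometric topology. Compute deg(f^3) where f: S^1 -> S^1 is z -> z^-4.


deg(f) = -4. Degree is multiplicative: deg(f^3) = (deg f)^3.
deg(f^3) = (-4)^3 = -64

-64


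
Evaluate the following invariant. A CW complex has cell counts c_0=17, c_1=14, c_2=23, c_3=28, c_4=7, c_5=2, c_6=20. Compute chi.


chi = sum_k (-1)^k c_k.
= (-1)^0*17 + (-1)^1*14 + (-1)^2*23 + (-1)^3*28 + (-1)^4*7 + (-1)^5*2 + (-1)^6*20
= (17) + (-14) + (23) + (-28) + (7) + (-2) + (20)
= 23

23


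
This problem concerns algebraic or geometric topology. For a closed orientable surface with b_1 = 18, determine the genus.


For a closed orientable surface: b_1 = 2g.
18 = 2g
g = 18 / 2 = 9

9


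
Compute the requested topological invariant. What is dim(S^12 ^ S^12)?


S^m ^ S^n = S^{m+n}.
k = 12 + 12 = 24

24


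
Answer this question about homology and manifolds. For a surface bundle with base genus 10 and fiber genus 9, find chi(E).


For a fiber bundle F -> E -> B (with CW structure): chi(E) = chi(B) * chi(F).
chi(Sigma_10) = -18, chi(Sigma_9) = -16.
chi(E) = (-18) * (-16) = 288

288


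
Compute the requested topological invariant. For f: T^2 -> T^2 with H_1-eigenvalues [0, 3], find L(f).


For a torus self-map: L(f) = det(I - A) where A acts on H_1.
L(f) = (1-0) * (1-3) = 1 * -2 = -2

-2


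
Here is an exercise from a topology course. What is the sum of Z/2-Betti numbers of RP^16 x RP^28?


dim H^*(RP^n; Z/2) = n+1 (one Z/2 in each degree 0..n).
Total Betti number is multiplicative.
Total = (16+1) * (28+1) = 17 * 29 = 493

493


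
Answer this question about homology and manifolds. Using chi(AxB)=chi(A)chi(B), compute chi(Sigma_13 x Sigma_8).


chi(Sigma_13) = 2 - 2*13 = -24
chi(Sigma_8) = 2 - 2*8 = -14
chi(product) = (-24) * (-14) = 336

336


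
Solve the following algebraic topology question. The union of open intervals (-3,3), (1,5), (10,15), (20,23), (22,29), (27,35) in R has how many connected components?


Sort and merge overlapping open intervals.
Merged: (-3,5), (10,15), (20,35).
Number of components = 3

3


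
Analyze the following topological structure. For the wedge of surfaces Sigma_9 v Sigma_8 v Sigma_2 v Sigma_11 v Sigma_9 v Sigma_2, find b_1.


For a wedge X v Y: reduced H_k(X v Y) = H_k(X) + H_k(Y).
Each Sigma_g contributes b_1 = 2g.
b_1 = 18 + 16 + 4 + 22 + 18 + 4 = 82

82


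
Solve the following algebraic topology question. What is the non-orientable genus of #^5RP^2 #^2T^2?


Since a >= 1, the sum is non-orientable; each T^2 can be replaced by RP^2 # RP^2 (since T^2#RP^2 = 3RP^2).
Total crosscaps k = 5 + 2*2 = 9.
Check via chi: chi = 5*1 + 2*0 - (5+2-1)*2 = -7 = 2 - k = -7. Consistent.

9


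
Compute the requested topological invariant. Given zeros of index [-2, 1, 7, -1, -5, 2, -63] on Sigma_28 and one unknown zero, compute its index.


Poincare-Hopf: sum of indices = chi(M).
chi(Sigma_28) = 2 - 2*28 = -54.
Sum of known indices = -61.
x = chi - (sum known) = -54 - (-61) = 7

7


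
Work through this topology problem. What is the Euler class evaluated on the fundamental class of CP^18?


For any closed oriented manifold, <e(TM),[M]> = chi(M).
chi(CP^18) = 18+1 = 19

19


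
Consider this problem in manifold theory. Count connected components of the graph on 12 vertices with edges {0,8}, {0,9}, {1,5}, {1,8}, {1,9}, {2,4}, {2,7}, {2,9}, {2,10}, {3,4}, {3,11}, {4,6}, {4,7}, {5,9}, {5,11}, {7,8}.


Run DFS/union-find over 12 vertices.
V = 12, E = 16.
Number of components = 1

1


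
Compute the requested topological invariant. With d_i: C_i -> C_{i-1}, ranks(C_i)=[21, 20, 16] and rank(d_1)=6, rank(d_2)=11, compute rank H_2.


rank H_k = rank(ker d_k) - rank(im d_{k+1}).
rank(ker d_2) = rank(C_2) - rank(d_2) = 16 - 11 = 5.
rank(im d_{2+1}) = 0.
rank H_2 = 5 - 0 = 5

5


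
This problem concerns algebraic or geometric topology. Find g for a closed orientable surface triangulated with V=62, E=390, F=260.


chi = V - E + F = 62 - 390 + 260 = -68
For orientable closed surface: chi = 2 - 2g, so g = (2 - chi)/2.
g = (2 - (-68)) / 2 = 70 / 2 = 35

35


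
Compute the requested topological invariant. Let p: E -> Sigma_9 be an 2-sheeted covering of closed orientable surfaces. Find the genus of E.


For an n-sheeted cover: chi(E) = n * chi(B).
chi(Sigma_9) = 2 - 2*9 = -16.
chi(E) = 2 * (-16) = -32.
genus(E) = (2 - chi(E))/2 = (2 - (-32))/2 = 34/2 = 17

17


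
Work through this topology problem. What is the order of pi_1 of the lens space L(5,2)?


pi_1(L(p,q)) = Z/pZ for any q coprime to p.
|pi_1(L(5,2))| = 5

5


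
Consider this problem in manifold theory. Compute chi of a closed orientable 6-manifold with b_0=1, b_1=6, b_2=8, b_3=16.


By Poincare duality b_k = b_{6-k}, so full Betti numbers: b_0=1, b_1=6, b_2=8, b_3=16, b_4=8, b_5=6, b_6=1.
chi = sum (-1)^k b_k = -10

-10


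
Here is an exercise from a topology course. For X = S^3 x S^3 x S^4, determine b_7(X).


Each S^d has Poincare polynomial 1 + t^d.
The product S^3 x S^3 x S^4 has Poincare polynomial prod(1+t^d_i).
Expanding: b_0=1, b_3=2, b_4=1, b_6=1, b_7=2, b_10=1.
b_7 = 2

2


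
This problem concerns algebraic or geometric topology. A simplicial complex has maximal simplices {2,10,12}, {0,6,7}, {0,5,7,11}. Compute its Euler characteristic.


Enumerate all faces; f-vector: f_0=8, f_1=11, f_2=6, f_3=1.
chi = sum (-1)^k f_k = 2

2


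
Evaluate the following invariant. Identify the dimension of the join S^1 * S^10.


Join of spheres: S^m * S^n = S^{m+n+1}.
dim = 1 + 10 + 1 = 12

12


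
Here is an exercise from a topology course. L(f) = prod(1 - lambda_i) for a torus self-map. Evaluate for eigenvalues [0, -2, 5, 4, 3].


For a torus self-map: L(f) = det(I - A) where A acts on H_1.
L(f) = (1-0) * (1--2) * (1-5) * (1-4) * (1-3) = 1 * 3 * -4 * -3 * -2 = -72

-72


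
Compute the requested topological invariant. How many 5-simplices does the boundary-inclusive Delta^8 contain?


Delta^8 has 8+1 vertices. A 5-face is a choice of 5+1 vertices.
f_5 = C(8+1, 5+1) = C(9,6) = 84

84


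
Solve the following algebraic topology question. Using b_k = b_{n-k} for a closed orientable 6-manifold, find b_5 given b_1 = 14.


Poincare duality for closed orientable n-manifolds: b_k = b_{n-k}.
Here n = 6, so b_5 = b_1 = 14

14


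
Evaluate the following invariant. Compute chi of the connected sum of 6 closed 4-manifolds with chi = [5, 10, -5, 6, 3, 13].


For n-manifolds: chi(A#B) = chi(A) + chi(B) - chi(S^4).
chi(S^4) = 1 + (-1)^4 = 2.
chi(#) = (sum chi_i) - (6-1)*chi(S^4) = 32 - 5*2 = 22

22


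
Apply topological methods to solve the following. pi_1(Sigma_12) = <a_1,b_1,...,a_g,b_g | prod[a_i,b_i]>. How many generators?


Standard presentation: pi_1(Sigma_g) = <a_1,b_1,...,a_g,b_g | [a_1,b_1]...[a_g,b_g] = 1>.
Number of generators = 2g = 2*12 = 24

24


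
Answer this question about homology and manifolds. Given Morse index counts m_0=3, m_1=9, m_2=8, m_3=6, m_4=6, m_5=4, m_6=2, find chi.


Morse theory: chi(M) = sum_k (-1)^k m_k where m_k = #(index-k critical points).
= (3) + (-9) + (8) + (-6) + (6) + (-4) + (2) = 0

0


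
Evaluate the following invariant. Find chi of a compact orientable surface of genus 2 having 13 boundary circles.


For a compact orientable surface with genus g and b boundary components: chi = 2 - 2g - b.
chi = 2 - 2*2 - 13 = 2 - 4 - 13 = -15

-15


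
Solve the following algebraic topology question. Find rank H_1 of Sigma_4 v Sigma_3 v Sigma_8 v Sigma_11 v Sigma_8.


For a wedge X v Y: reduced H_k(X v Y) = H_k(X) + H_k(Y).
Each Sigma_g contributes b_1 = 2g.
b_1 = 8 + 6 + 16 + 22 + 16 = 68

68


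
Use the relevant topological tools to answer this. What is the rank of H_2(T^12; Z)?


By the Kunneth formula, b_k(T^n) = C(n,k).
b_2(T^12) = C(12,2).
C(12,2) = 12!/(2!*10!) = 66

66


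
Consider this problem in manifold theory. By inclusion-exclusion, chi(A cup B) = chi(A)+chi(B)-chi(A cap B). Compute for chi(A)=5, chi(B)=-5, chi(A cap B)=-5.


chi(A cup B) = chi(A) + chi(B) - chi(A cap B)
= 5 + (-5) - (-5)
= 5

5


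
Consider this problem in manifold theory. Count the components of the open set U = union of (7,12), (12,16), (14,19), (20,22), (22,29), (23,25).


Sort and merge overlapping open intervals.
Merged: (7,12), (12,19), (20,22), (22,29).
Number of components = 4

4


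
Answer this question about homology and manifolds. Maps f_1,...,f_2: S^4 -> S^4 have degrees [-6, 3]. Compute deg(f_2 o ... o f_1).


Degree is multiplicative: deg(composition) = product of degrees.
= (-6) * (3) = -18

-18


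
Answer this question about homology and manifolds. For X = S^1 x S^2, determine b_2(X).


Each S^d has Poincare polynomial 1 + t^d.
The product S^1 x S^2 has Poincare polynomial prod(1+t^d_i).
Expanding: b_0=1, b_1=1, b_2=1, b_3=1.
b_2 = 1

1


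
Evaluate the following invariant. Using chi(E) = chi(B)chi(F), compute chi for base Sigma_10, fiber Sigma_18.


For a fiber bundle F -> E -> B (with CW structure): chi(E) = chi(B) * chi(F).
chi(Sigma_10) = -18, chi(Sigma_18) = -34.
chi(E) = (-18) * (-34) = 612

612


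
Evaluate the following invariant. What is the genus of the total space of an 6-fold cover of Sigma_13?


For an n-sheeted cover: chi(E) = n * chi(B).
chi(Sigma_13) = 2 - 2*13 = -24.
chi(E) = 6 * (-24) = -144.
genus(E) = (2 - chi(E))/2 = (2 - (-144))/2 = 146/2 = 73

73


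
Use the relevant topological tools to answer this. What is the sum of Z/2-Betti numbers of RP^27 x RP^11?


dim H^*(RP^n; Z/2) = n+1 (one Z/2 in each degree 0..n).
Total Betti number is multiplicative.
Total = (27+1) * (11+1) = 28 * 12 = 336

336


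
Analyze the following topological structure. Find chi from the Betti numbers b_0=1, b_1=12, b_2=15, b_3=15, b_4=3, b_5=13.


chi = sum_k (-1)^k b_k.
= (1) + (-12) + (15) + (-15) + (3) + (-13)
= -21

-21


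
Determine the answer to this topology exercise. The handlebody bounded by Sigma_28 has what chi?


A genus-g handlebody deformation retracts to a wedge of g circles.
chi(vee_g S^1) = 1 - g.
chi(H_28) = 1 - 28 = -27

-27


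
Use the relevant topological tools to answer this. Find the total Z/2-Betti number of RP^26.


H^k(RP^26; Z/2) = Z/2 for each 0 <= k <= 26.
Total dimension = 26 + 1 = 27

27


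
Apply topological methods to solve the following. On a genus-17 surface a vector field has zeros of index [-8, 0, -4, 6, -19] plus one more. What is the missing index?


Poincare-Hopf: sum of indices = chi(M).
chi(Sigma_17) = 2 - 2*17 = -32.
Sum of known indices = -25.
x = chi - (sum known) = -32 - (-25) = -7

-7
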